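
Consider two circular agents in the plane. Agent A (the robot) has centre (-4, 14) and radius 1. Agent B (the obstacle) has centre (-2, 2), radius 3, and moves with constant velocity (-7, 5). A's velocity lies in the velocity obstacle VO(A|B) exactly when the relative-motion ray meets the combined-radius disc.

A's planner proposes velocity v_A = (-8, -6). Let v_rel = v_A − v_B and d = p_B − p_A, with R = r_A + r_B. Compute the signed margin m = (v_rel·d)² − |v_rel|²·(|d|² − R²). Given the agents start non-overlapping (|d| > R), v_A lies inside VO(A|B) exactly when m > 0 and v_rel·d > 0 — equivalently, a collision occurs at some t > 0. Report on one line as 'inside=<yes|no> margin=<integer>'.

d = (2, -12),  |d|² = 148;  R = 1+3 = 4,  c = 148−4² = 132
v_rel = (-1, -11),  |v_rel|² = 122;  v_rel·d = (-1)·(2) + (-11)·(-12) = 130
122·t² − 260·t + 132 = 0  ⇒  m = 130² − 122·132 = 796
m = 796 > 0,  v_rel·d = 130 > 0  ⇒  inside

inside=yes margin=796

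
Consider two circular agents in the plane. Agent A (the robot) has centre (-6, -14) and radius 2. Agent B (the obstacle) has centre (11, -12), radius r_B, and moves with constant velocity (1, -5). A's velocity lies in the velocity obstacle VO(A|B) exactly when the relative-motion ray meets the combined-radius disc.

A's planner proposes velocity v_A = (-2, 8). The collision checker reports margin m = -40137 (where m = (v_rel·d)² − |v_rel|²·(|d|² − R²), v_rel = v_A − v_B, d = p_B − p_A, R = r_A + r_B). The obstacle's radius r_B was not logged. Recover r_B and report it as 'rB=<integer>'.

m = -40137
d = (17, 2);  v_rel = (-3, 13),  |v_rel|² = 178
v_rel×d = (-3)·(2) − (13)·(17) = -227
since m = R²·178 − (-227)²:  R² = (51529 + -40137) / 178 = 64
R = √64 = 8  ⇒  r_B = 8 − 2 = 6

rB=6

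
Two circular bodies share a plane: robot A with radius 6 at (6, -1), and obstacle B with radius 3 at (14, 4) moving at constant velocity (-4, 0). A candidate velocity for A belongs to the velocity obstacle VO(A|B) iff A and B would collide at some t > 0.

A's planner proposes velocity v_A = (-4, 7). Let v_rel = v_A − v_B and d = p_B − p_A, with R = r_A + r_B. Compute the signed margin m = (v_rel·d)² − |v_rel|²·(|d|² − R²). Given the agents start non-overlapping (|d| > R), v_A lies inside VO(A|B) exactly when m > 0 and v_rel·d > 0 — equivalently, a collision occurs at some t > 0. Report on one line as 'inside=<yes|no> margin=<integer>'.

d = (8, 5),  |d|² = 89;  R = 6+3 = 9,  c = 89−9² = 8
v_rel = (0, 7),  |v_rel|² = 49;  v_rel·d = (0)·(8) + (7)·(5) = 35
49·t² − 70·t + 8 = 0  ⇒  m = 35² − 49·8 = 833
m = 833 > 0,  v_rel·d = 35 > 0  ⇒  inside

inside=yes margin=833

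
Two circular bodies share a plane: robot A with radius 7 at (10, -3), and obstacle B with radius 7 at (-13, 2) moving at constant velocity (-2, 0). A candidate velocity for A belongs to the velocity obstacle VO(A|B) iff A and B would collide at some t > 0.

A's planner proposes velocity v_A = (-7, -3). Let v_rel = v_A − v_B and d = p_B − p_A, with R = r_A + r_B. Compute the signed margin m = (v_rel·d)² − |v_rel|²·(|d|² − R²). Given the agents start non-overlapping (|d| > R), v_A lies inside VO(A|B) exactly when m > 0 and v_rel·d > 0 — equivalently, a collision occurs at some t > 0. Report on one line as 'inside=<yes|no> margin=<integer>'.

d = (-23, 5),  |d|² = 554;  R = 7+7 = 14,  c = 554−14² = 358
v_rel = (-5, -3),  |v_rel|² = 34;  v_rel·d = (-5)·(-23) + (-3)·(5) = 100
34·t² − 200·t + 358 = 0  ⇒  m = 100² − 34·358 = -2172
m = -2172 < 0,  v_rel·d = 100 > 0  ⇒  outside

inside=no margin=-2172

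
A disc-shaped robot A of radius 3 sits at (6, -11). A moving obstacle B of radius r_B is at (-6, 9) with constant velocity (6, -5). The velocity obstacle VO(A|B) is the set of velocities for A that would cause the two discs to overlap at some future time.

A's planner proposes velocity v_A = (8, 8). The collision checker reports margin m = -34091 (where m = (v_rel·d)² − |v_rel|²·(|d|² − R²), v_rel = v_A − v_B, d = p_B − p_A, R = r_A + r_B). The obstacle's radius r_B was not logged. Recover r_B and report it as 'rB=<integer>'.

m = -34091
d = (-12, 20);  v_rel = (2, 13),  |v_rel|² = 173
v_rel×d = (2)·(20) − (13)·(-12) = 196
since m = R²·173 − 196²:  R² = (38416 + -34091) / 173 = 25
R = √25 = 5  ⇒  r_B = 5 − 3 = 2

rB=2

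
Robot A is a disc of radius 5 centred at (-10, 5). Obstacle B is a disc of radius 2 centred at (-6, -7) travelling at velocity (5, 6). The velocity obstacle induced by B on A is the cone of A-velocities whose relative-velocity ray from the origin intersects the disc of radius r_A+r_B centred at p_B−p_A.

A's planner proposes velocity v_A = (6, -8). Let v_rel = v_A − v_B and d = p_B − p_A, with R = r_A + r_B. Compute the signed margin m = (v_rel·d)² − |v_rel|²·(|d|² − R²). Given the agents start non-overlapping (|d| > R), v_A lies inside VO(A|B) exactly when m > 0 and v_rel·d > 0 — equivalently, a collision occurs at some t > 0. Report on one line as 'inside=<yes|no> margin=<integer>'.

d = (4, -12),  |d|² = 160;  R = 5+2 = 7,  c = 160−7² = 111
v_rel = (1, -14),  |v_rel|² = 197;  v_rel·d = (1)·(4) + (-14)·(-12) = 172
197·t² − 344·t + 111 = 0  ⇒  m = 172² − 197·111 = 7717
m = 7717 > 0,  v_rel·d = 172 > 0  ⇒  inside

inside=yes margin=7717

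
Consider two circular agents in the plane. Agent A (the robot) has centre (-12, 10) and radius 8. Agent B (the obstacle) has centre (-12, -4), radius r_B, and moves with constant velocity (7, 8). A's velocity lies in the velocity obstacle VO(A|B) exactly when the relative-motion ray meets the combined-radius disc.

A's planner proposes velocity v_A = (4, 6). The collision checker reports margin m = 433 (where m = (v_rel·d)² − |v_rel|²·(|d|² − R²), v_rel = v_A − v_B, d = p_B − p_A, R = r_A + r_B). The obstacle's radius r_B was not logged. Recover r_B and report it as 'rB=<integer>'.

m = 433
d = (0, -14);  v_rel = (-3, -2),  |v_rel|² = 13
v_rel×d = (-3)·(-14) − (-2)·(0) = 42
since m = R²·13 − 42²:  R² = (1764 + 433) / 13 = 169
R = √169 = 13  ⇒  r_B = 13 − 8 = 5

rB=5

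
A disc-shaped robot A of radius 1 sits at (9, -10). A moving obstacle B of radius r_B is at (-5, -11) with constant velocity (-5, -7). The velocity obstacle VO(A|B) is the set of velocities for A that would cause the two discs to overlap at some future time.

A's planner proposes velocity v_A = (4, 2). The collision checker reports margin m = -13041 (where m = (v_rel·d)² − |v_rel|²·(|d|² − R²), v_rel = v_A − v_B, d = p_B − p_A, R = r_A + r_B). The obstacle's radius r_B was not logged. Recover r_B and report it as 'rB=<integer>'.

m = -13041
d = (-14, -1);  v_rel = (9, 9),  |v_rel|² = 162
v_rel×d = (9)·(-1) − (9)·(-14) = 117
since m = R²·162 − 117²:  R² = (13689 + -13041) / 162 = 4
R = √4 = 2  ⇒  r_B = 2 − 1 = 1

rB=1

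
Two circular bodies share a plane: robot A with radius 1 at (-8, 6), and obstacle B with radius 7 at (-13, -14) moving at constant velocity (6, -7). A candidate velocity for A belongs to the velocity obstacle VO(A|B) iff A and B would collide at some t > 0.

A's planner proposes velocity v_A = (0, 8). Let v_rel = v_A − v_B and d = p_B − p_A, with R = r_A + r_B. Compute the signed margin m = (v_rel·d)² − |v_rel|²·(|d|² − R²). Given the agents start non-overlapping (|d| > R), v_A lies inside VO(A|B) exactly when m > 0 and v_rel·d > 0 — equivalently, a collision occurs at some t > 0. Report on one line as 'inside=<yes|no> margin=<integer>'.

d = (-5, -20),  |d|² = 425;  R = 1+7 = 8,  c = 425−8² = 361
v_rel = (-6, 15),  |v_rel|² = 261;  v_rel·d = (-6)·(-5) + (15)·(-20) = -270
261·t² + 540·t + 361 = 0  ⇒  m = (-270)² − 261·361 = -21321
m = -21321 < 0,  v_rel·d = -270 < 0  ⇒  outside

inside=no margin=-21321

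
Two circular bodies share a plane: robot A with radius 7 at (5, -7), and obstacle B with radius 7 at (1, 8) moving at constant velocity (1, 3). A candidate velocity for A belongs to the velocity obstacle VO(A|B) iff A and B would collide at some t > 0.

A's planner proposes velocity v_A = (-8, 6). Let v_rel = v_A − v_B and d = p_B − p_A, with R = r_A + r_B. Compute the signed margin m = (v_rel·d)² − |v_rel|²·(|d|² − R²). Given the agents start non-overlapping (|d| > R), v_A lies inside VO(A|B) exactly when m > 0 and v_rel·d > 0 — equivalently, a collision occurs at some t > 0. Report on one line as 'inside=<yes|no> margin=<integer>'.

d = (-4, 15),  |d|² = 241;  R = 7+7 = 14,  c = 241−14² = 45
v_rel = (-9, 3),  |v_rel|² = 90;  v_rel·d = (-9)·(-4) + (3)·(15) = 81
90·t² − 162·t + 45 = 0  ⇒  m = 81² − 90·45 = 2511
m = 2511 > 0,  v_rel·d = 81 > 0  ⇒  inside

inside=yes margin=2511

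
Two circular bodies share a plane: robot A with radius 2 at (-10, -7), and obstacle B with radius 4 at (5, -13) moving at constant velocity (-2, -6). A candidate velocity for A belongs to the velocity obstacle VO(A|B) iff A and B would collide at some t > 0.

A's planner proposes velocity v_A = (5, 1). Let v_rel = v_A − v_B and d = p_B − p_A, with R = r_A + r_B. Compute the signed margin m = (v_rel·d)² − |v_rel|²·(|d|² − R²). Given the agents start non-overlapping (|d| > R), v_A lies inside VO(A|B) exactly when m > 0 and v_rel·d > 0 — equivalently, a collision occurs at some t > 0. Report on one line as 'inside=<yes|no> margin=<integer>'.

d = (15, -6),  |d|² = 261;  R = 2+4 = 6,  c = 261−6² = 225
v_rel = (7, 7),  |v_rel|² = 98;  v_rel·d = (7)·(15) + (7)·(-6) = 63
98·t² − 126·t + 225 = 0  ⇒  m = 63² − 98·225 = -18081
m = -18081 < 0,  v_rel·d = 63 > 0  ⇒  outside

inside=no margin=-18081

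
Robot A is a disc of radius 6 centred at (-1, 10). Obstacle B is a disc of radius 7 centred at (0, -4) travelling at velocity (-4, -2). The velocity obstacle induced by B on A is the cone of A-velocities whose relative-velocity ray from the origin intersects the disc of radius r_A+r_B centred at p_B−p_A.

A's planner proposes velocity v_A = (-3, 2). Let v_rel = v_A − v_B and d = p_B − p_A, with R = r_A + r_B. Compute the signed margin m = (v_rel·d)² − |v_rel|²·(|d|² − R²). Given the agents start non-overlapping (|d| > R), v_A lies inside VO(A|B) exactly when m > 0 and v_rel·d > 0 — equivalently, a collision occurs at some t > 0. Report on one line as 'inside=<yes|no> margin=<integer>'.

d = (1, -14),  |d|² = 197;  R = 6+7 = 13,  c = 197−13² = 28
v_rel = (1, 4),  |v_rel|² = 17;  v_rel·d = (1)·(1) + (4)·(-14) = -55
17·t² + 110·t + 28 = 0  ⇒  m = (-55)² − 17·28 = 2549
m = 2549 > 0,  v_rel·d = -55 < 0  ⇒  outside

inside=no margin=2549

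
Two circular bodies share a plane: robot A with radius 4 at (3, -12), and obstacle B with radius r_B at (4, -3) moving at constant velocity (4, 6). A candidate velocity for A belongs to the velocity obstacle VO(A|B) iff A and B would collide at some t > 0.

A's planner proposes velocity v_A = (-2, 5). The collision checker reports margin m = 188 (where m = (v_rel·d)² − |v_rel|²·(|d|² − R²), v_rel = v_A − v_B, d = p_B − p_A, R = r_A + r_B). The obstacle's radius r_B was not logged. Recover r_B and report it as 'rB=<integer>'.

m = 188
d = (1, 9);  v_rel = (-6, -1),  |v_rel|² = 37
v_rel×d = (-6)·(9) − (-1)·(1) = -53
since m = R²·37 − (-53)²:  R² = (2809 + 188) / 37 = 81
R = √81 = 9  ⇒  r_B = 9 − 4 = 5

rB=5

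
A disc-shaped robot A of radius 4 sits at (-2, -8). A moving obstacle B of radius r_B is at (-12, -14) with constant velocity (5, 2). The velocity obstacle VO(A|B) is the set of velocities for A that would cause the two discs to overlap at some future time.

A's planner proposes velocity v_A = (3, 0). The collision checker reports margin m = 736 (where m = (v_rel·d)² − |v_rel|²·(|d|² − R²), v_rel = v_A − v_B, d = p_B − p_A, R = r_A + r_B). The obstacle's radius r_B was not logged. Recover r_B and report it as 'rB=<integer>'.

m = 736
d = (-10, -6);  v_rel = (-2, -2),  |v_rel|² = 8
v_rel×d = (-2)·(-6) − (-2)·(-10) = -8
since m = R²·8 − (-8)²:  R² = (64 + 736) / 8 = 100
R = √100 = 10  ⇒  r_B = 10 − 4 = 6

rB=6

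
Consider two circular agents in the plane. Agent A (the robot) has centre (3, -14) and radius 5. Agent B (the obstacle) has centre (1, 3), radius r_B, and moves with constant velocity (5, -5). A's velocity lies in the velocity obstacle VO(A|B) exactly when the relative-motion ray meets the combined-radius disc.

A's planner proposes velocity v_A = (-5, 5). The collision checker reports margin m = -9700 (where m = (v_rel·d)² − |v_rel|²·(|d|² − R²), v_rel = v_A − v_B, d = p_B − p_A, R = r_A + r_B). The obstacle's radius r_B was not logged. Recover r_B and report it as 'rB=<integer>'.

m = -9700
d = (-2, 17);  v_rel = (-10, 10),  |v_rel|² = 200
v_rel×d = (-10)·(17) − (10)·(-2) = -150
since m = R²·200 − (-150)²:  R² = (22500 + -9700) / 200 = 64
R = √64 = 8  ⇒  r_B = 8 − 5 = 3

rB=3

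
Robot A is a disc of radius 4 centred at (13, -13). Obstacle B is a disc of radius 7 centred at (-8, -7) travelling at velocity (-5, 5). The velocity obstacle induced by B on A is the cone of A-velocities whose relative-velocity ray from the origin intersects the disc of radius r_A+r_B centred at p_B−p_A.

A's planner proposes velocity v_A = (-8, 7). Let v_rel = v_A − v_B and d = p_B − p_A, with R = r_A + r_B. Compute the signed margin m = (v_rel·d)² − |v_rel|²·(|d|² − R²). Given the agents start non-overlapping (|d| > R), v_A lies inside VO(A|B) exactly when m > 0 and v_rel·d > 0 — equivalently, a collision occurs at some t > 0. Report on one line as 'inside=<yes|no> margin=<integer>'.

d = (-21, 6),  |d|² = 477;  R = 4+7 = 11,  c = 477−11² = 356
v_rel = (-3, 2),  |v_rel|² = 13;  v_rel·d = (-3)·(-21) + (2)·(6) = 75
13·t² − 150·t + 356 = 0  ⇒  m = 75² − 13·356 = 997
m = 997 > 0,  v_rel·d = 75 > 0  ⇒  inside

inside=yes margin=997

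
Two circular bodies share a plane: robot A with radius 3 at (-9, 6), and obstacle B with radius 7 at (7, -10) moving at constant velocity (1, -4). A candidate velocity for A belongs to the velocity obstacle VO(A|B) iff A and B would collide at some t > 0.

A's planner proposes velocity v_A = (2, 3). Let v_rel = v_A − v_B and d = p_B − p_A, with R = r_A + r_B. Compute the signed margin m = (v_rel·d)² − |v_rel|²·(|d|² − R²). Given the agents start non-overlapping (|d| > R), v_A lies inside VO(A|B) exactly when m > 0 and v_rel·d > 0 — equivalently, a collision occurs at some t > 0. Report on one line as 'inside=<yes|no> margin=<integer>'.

d = (16, -16),  |d|² = 512;  R = 3+7 = 10,  c = 512−10² = 412
v_rel = (1, 7),  |v_rel|² = 50;  v_rel·d = (1)·(16) + (7)·(-16) = -96
50·t² + 192·t + 412 = 0  ⇒  m = (-96)² − 50·412 = -11384
m = -11384 < 0,  v_rel·d = -96 < 0  ⇒  outside

inside=no margin=-11384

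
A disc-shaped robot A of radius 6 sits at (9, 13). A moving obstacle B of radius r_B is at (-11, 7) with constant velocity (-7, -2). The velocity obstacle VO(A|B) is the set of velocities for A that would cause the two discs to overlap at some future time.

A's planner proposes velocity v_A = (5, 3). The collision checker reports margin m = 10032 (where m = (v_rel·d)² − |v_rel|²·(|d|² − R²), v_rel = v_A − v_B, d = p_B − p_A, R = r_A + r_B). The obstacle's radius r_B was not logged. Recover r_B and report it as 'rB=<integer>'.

m = 10032
d = (-20, -6);  v_rel = (12, 5),  |v_rel|² = 169
v_rel×d = (12)·(-6) − (5)·(-20) = 28
since m = R²·169 − 28²:  R² = (784 + 10032) / 169 = 64
R = √64 = 8  ⇒  r_B = 8 − 6 = 2

rB=2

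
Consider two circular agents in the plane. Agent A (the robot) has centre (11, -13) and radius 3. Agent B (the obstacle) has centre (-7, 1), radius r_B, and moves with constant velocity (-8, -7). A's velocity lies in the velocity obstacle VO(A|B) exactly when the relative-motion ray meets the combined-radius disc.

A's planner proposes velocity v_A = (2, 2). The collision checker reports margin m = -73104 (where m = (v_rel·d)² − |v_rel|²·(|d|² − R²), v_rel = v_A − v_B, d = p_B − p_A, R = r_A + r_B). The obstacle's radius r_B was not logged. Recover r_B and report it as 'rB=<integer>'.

m = -73104
d = (-18, 14);  v_rel = (10, 9),  |v_rel|² = 181
v_rel×d = (10)·(14) − (9)·(-18) = 302
since m = R²·181 − 302²:  R² = (91204 + -73104) / 181 = 100
R = √100 = 10  ⇒  r_B = 10 − 3 = 7

rB=7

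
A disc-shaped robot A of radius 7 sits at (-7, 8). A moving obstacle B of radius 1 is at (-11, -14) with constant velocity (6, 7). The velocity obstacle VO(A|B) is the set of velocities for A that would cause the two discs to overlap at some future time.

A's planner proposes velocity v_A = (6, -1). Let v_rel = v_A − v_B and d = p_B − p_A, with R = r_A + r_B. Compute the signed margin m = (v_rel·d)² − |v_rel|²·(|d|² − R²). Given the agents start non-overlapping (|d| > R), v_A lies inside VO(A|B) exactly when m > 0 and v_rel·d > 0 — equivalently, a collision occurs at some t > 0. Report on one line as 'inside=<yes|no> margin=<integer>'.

d = (-4, -22),  |d|² = 500;  R = 7+1 = 8,  c = 500−8² = 436
v_rel = (0, -8),  |v_rel|² = 64;  v_rel·d = (0)·(-4) + (-8)·(-22) = 176
64·t² − 352·t + 436 = 0  ⇒  m = 176² − 64·436 = 3072
m = 3072 > 0,  v_rel·d = 176 > 0  ⇒  inside

inside=yes margin=3072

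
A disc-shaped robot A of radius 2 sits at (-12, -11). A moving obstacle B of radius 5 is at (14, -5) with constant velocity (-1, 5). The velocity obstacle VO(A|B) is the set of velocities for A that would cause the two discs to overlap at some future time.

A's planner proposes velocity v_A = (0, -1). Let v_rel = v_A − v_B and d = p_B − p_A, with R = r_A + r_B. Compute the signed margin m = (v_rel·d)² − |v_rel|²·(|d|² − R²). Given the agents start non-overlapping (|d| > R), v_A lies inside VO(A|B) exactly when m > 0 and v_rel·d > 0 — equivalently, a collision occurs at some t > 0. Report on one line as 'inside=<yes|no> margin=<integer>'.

d = (26, 6),  |d|² = 712;  R = 2+5 = 7,  c = 712−7² = 663
v_rel = (1, -6),  |v_rel|² = 37;  v_rel·d = (1)·(26) + (-6)·(6) = -10
37·t² + 20·t + 663 = 0  ⇒  m = (-10)² − 37·663 = -24431
m = -24431 < 0,  v_rel·d = -10 < 0  ⇒  outside

inside=no margin=-24431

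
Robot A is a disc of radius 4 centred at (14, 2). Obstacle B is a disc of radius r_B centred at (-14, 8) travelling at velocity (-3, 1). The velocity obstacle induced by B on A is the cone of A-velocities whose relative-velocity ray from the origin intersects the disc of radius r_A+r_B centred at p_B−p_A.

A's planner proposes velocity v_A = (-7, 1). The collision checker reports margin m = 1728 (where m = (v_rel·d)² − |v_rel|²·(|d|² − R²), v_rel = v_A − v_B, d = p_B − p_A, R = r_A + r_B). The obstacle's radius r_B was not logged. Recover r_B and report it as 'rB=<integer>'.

m = 1728
d = (-28, 6);  v_rel = (-4, 0),  |v_rel|² = 16
v_rel×d = (-4)·(6) − (0)·(-28) = -24
since m = R²·16 − (-24)²:  R² = (576 + 1728) / 16 = 144
R = √144 = 12  ⇒  r_B = 12 − 4 = 8

rB=8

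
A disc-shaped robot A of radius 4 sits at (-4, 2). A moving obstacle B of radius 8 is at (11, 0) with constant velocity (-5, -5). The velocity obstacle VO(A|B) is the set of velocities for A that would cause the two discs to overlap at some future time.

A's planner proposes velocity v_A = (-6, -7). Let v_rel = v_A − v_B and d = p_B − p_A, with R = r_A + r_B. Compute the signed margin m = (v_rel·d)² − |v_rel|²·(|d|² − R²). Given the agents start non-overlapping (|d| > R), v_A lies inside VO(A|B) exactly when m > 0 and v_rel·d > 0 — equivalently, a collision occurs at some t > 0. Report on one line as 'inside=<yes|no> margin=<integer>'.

d = (15, -2),  |d|² = 229;  R = 4+8 = 12,  c = 229−12² = 85
v_rel = (-1, -2),  |v_rel|² = 5;  v_rel·d = (-1)·(15) + (-2)·(-2) = -11
5·t² + 22·t + 85 = 0  ⇒  m = (-11)² − 5·85 = -304
m = -304 < 0,  v_rel·d = -11 < 0  ⇒  outside

inside=no margin=-304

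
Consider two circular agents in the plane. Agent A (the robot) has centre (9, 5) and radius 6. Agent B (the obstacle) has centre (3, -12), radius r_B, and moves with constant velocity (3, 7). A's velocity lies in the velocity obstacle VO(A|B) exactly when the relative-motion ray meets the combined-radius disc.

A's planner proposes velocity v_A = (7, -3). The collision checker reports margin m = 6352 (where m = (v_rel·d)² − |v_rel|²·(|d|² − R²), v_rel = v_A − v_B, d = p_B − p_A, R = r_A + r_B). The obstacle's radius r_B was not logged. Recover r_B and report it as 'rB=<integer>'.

m = 6352
d = (-6, -17);  v_rel = (4, -10),  |v_rel|² = 116
v_rel×d = (4)·(-17) − (-10)·(-6) = -128
since m = R²·116 − (-128)²:  R² = (16384 + 6352) / 116 = 196
R = √196 = 14  ⇒  r_B = 14 − 6 = 8

rB=8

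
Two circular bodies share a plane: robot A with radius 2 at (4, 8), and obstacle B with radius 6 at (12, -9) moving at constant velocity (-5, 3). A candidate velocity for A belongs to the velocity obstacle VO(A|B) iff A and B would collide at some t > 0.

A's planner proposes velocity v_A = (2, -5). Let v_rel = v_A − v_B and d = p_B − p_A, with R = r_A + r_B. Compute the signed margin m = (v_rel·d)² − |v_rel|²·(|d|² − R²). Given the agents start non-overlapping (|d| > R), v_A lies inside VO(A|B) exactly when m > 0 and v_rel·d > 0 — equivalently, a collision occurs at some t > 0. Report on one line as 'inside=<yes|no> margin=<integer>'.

d = (8, -17),  |d|² = 353;  R = 2+6 = 8,  c = 353−8² = 289
v_rel = (7, -8),  |v_rel|² = 113;  v_rel·d = (7)·(8) + (-8)·(-17) = 192
113·t² − 384·t + 289 = 0  ⇒  m = 192² − 113·289 = 4207
m = 4207 > 0,  v_rel·d = 192 > 0  ⇒  inside

inside=yes margin=4207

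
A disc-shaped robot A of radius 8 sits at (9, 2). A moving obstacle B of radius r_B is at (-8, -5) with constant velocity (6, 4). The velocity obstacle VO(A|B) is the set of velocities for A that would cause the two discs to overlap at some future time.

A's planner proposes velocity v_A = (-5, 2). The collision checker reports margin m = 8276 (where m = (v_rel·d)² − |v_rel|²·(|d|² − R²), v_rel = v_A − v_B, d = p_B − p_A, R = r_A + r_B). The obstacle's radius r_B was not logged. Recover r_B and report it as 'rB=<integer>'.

m = 8276
d = (-17, -7);  v_rel = (-11, -2),  |v_rel|² = 125
v_rel×d = (-11)·(-7) − (-2)·(-17) = 43
since m = R²·125 − 43²:  R² = (1849 + 8276) / 125 = 81
R = √81 = 9  ⇒  r_B = 9 − 8 = 1

rB=1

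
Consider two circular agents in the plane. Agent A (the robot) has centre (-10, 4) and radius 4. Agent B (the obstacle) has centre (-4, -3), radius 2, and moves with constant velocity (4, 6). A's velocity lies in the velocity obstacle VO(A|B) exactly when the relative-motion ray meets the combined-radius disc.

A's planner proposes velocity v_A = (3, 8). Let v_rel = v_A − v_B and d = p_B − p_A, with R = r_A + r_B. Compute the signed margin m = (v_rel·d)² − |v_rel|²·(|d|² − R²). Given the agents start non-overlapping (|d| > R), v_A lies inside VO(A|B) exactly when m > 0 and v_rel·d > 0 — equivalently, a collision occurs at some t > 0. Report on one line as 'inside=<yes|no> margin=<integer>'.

d = (6, -7),  |d|² = 85;  R = 4+2 = 6,  c = 85−6² = 49
v_rel = (-1, 2),  |v_rel|² = 5;  v_rel·d = (-1)·(6) + (2)·(-7) = -20
5·t² + 40·t + 49 = 0  ⇒  m = (-20)² − 5·49 = 155
m = 155 > 0,  v_rel·d = -20 < 0  ⇒  outside

inside=no margin=155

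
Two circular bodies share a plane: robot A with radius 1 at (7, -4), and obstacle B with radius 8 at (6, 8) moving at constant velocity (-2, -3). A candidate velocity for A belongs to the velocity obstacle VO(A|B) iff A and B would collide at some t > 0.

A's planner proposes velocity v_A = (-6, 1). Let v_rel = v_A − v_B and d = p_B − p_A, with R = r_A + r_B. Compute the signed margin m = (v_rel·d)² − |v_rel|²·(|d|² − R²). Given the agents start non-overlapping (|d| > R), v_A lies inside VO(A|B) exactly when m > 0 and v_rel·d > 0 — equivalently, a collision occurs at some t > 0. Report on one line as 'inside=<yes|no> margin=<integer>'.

d = (-1, 12),  |d|² = 145;  R = 1+8 = 9,  c = 145−9² = 64
v_rel = (-4, 4),  |v_rel|² = 32;  v_rel·d = (-4)·(-1) + (4)·(12) = 52
32·t² − 104·t + 64 = 0  ⇒  m = 52² − 32·64 = 656
m = 656 > 0,  v_rel·d = 52 > 0  ⇒  inside

inside=yes margin=656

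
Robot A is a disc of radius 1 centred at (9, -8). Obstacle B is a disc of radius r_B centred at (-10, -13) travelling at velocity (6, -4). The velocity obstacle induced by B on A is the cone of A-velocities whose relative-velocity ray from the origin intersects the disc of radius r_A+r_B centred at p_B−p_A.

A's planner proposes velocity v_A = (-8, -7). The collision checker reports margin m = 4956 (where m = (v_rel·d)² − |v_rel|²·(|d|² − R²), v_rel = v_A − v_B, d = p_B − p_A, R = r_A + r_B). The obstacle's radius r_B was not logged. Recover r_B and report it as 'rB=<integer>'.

m = 4956
d = (-19, -5);  v_rel = (-14, -3),  |v_rel|² = 205
v_rel×d = (-14)·(-5) − (-3)·(-19) = 13
since m = R²·205 − 13²:  R² = (169 + 4956) / 205 = 25
R = √25 = 5  ⇒  r_B = 5 − 1 = 4

rB=4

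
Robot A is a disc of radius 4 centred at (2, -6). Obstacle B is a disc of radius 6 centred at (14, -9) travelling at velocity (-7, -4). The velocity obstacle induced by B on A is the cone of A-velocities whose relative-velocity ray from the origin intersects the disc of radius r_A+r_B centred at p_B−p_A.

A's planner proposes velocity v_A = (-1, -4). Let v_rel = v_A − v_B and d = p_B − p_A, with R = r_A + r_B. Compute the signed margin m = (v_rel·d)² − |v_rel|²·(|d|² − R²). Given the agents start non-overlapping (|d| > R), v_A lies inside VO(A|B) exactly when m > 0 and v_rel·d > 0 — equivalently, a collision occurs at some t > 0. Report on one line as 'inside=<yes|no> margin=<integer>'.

d = (12, -3),  |d|² = 153;  R = 4+6 = 10,  c = 153−10² = 53
v_rel = (6, 0),  |v_rel|² = 36;  v_rel·d = (6)·(12) + (0)·(-3) = 72
36·t² − 144·t + 53 = 0  ⇒  m = 72² − 36·53 = 3276
m = 3276 > 0,  v_rel·d = 72 > 0  ⇒  inside

inside=yes margin=3276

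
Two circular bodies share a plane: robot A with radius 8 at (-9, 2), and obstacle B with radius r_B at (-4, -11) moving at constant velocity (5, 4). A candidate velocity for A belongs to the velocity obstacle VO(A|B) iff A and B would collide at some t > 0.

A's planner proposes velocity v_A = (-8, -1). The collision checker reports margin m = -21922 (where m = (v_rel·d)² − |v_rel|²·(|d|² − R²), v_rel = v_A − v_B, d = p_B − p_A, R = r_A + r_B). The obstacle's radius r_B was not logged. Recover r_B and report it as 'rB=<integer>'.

m = -21922
d = (5, -13);  v_rel = (-13, -5),  |v_rel|² = 194
v_rel×d = (-13)·(-13) − (-5)·(5) = 194
since m = R²·194 − 194²:  R² = (37636 + -21922) / 194 = 81
R = √81 = 9  ⇒  r_B = 9 − 8 = 1

rB=1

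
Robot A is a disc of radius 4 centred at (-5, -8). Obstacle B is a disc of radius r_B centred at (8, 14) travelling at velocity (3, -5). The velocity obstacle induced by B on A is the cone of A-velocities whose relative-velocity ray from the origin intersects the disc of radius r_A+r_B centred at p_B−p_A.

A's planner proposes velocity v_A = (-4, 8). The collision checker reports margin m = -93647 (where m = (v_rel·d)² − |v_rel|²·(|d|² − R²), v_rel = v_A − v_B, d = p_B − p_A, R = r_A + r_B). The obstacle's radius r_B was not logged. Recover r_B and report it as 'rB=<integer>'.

m = -93647
d = (13, 22);  v_rel = (-7, 13),  |v_rel|² = 218
v_rel×d = (-7)·(22) − (13)·(13) = -323
since m = R²·218 − (-323)²:  R² = (104329 + -93647) / 218 = 49
R = √49 = 7  ⇒  r_B = 7 − 4 = 3

rB=3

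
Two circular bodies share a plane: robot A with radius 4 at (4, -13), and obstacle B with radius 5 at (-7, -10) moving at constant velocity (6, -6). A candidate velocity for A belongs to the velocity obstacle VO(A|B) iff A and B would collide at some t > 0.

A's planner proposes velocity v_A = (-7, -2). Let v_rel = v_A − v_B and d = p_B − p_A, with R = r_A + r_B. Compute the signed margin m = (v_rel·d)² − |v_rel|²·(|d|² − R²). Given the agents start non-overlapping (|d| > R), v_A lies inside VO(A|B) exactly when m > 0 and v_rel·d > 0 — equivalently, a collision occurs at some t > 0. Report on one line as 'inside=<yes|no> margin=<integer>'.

d = (-11, 3),  |d|² = 130;  R = 4+5 = 9,  c = 130−9² = 49
v_rel = (-13, 4),  |v_rel|² = 185;  v_rel·d = (-13)·(-11) + (4)·(3) = 155
185·t² − 310·t + 49 = 0  ⇒  m = 155² − 185·49 = 14960
m = 14960 > 0,  v_rel·d = 155 > 0  ⇒  inside

inside=yes margin=14960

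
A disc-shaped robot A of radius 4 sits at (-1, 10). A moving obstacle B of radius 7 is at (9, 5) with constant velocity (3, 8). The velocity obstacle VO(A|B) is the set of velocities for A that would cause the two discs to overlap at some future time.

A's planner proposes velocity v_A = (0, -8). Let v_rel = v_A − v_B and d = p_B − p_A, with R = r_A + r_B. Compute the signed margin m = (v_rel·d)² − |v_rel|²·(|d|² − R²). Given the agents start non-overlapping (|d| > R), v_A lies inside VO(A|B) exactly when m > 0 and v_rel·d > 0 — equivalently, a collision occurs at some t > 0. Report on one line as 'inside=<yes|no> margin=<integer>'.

d = (10, -5),  |d|² = 125;  R = 4+7 = 11,  c = 125−11² = 4
v_rel = (-3, -16),  |v_rel|² = 265;  v_rel·d = (-3)·(10) + (-16)·(-5) = 50
265·t² − 100·t + 4 = 0  ⇒  m = 50² − 265·4 = 1440
m = 1440 > 0,  v_rel·d = 50 > 0  ⇒  inside

inside=yes margin=1440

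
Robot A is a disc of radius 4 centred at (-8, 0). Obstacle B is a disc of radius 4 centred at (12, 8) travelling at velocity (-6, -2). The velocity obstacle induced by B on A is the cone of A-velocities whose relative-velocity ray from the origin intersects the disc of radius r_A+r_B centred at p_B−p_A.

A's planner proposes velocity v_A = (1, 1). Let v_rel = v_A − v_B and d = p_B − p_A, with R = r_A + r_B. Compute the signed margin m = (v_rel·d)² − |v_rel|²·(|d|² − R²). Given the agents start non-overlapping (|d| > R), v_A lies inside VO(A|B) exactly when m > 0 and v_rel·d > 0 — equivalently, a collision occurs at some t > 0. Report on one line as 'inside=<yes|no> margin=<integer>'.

d = (20, 8),  |d|² = 464;  R = 4+4 = 8,  c = 464−8² = 400
v_rel = (7, 3),  |v_rel|² = 58;  v_rel·d = (7)·(20) + (3)·(8) = 164
58·t² − 328·t + 400 = 0  ⇒  m = 164² − 58·400 = 3696
m = 3696 > 0,  v_rel·d = 164 > 0  ⇒  inside

inside=yes margin=3696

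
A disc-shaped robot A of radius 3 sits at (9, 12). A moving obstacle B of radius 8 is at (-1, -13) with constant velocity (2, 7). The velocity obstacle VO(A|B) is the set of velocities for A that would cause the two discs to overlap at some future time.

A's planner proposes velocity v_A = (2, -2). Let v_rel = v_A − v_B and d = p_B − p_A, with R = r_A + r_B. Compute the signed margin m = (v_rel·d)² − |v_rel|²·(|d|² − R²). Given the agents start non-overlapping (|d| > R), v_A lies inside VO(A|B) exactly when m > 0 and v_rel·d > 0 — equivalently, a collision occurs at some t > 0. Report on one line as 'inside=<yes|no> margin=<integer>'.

d = (-10, -25),  |d|² = 725;  R = 3+8 = 11,  c = 725−11² = 604
v_rel = (0, -9),  |v_rel|² = 81;  v_rel·d = (0)·(-10) + (-9)·(-25) = 225
81·t² − 450·t + 604 = 0  ⇒  m = 225² − 81·604 = 1701
m = 1701 > 0,  v_rel·d = 225 > 0  ⇒  inside

inside=yes margin=1701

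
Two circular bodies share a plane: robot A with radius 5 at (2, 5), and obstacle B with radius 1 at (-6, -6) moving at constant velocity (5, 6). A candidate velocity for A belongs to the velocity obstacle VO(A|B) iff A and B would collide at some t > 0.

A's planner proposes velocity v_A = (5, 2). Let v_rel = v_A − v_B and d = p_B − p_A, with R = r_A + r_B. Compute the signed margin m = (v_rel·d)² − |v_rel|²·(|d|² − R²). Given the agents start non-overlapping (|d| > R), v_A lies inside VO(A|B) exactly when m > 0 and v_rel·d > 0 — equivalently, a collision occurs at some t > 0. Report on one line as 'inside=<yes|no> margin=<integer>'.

d = (-8, -11),  |d|² = 185;  R = 5+1 = 6,  c = 185−6² = 149
v_rel = (0, -4),  |v_rel|² = 16;  v_rel·d = (0)·(-8) + (-4)·(-11) = 44
16·t² − 88·t + 149 = 0  ⇒  m = 44² − 16·149 = -448
m = -448 < 0,  v_rel·d = 44 > 0  ⇒  outside

inside=no margin=-448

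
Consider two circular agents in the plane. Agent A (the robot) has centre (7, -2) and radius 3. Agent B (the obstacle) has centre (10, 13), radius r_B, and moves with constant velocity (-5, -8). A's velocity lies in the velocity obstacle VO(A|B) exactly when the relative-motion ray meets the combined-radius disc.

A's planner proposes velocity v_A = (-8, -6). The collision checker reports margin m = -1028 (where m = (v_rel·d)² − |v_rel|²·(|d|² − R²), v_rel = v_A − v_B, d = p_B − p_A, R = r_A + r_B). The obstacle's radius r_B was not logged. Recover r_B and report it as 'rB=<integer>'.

m = -1028
d = (3, 15);  v_rel = (-3, 2),  |v_rel|² = 13
v_rel×d = (-3)·(15) − (2)·(3) = -51
since m = R²·13 − (-51)²:  R² = (2601 + -1028) / 13 = 121
R = √121 = 11  ⇒  r_B = 11 − 3 = 8

rB=8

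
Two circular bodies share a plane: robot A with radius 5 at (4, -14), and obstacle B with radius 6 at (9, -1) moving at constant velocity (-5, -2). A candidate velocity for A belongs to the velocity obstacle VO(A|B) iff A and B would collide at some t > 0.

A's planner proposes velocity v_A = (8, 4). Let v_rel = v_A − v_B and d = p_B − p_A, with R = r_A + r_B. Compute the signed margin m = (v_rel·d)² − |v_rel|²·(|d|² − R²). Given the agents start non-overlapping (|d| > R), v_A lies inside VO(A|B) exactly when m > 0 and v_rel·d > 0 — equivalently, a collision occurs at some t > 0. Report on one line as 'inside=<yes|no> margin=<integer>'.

d = (5, 13),  |d|² = 194;  R = 5+6 = 11,  c = 194−11² = 73
v_rel = (13, 6),  |v_rel|² = 205;  v_rel·d = (13)·(5) + (6)·(13) = 143
205·t² − 286·t + 73 = 0  ⇒  m = 143² − 205·73 = 5484
m = 5484 > 0,  v_rel·d = 143 > 0  ⇒  inside

inside=yes margin=5484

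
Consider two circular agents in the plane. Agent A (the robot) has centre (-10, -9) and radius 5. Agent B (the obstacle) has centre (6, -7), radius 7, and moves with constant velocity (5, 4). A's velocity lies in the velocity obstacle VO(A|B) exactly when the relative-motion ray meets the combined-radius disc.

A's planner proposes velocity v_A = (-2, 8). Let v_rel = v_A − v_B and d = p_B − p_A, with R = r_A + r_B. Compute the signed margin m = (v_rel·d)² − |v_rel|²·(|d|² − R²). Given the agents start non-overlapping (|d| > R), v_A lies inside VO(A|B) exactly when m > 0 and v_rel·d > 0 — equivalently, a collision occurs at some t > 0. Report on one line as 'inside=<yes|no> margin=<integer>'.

d = (16, 2),  |d|² = 260;  R = 5+7 = 12,  c = 260−12² = 116
v_rel = (-7, 4),  |v_rel|² = 65;  v_rel·d = (-7)·(16) + (4)·(2) = -104
65·t² + 208·t + 116 = 0  ⇒  m = (-104)² − 65·116 = 3276
m = 3276 > 0,  v_rel·d = -104 < 0  ⇒  outside

inside=no margin=3276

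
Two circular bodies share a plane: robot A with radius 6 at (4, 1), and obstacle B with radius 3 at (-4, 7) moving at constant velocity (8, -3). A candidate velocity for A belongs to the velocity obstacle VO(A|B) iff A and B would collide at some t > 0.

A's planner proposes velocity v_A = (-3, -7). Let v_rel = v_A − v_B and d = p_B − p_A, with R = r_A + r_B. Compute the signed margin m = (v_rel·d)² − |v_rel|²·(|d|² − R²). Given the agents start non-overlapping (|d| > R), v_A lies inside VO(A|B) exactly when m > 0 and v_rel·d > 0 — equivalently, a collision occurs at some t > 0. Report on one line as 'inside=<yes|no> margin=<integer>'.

d = (-8, 6),  |d|² = 100;  R = 6+3 = 9,  c = 100−9² = 19
v_rel = (-11, -4),  |v_rel|² = 137;  v_rel·d = (-11)·(-8) + (-4)·(6) = 64
137·t² − 128·t + 19 = 0  ⇒  m = 64² − 137·19 = 1493
m = 1493 > 0,  v_rel·d = 64 > 0  ⇒  inside

inside=yes margin=1493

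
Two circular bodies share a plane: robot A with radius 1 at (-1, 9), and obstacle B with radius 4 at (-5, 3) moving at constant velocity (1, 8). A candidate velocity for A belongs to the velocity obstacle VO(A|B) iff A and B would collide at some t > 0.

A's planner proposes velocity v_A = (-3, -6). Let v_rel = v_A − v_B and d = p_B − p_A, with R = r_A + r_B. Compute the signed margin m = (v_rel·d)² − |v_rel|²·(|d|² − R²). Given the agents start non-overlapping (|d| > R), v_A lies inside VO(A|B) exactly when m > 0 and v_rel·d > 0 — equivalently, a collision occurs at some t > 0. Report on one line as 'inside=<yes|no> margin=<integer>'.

d = (-4, -6),  |d|² = 52;  R = 1+4 = 5,  c = 52−5² = 27
v_rel = (-4, -14),  |v_rel|² = 212;  v_rel·d = (-4)·(-4) + (-14)·(-6) = 100
212·t² − 200·t + 27 = 0  ⇒  m = 100² − 212·27 = 4276
m = 4276 > 0,  v_rel·d = 100 > 0  ⇒  inside

inside=yes margin=4276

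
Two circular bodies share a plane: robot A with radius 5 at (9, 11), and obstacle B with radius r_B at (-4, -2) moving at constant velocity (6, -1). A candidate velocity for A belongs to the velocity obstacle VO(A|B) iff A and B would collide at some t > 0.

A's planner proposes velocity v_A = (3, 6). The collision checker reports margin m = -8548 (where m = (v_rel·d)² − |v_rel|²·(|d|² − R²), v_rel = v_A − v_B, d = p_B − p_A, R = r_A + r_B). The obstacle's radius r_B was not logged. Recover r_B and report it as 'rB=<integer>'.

m = -8548
d = (-13, -13);  v_rel = (-3, 7),  |v_rel|² = 58
v_rel×d = (-3)·(-13) − (7)·(-13) = 130
since m = R²·58 − 130²:  R² = (16900 + -8548) / 58 = 144
R = √144 = 12  ⇒  r_B = 12 − 5 = 7

rB=7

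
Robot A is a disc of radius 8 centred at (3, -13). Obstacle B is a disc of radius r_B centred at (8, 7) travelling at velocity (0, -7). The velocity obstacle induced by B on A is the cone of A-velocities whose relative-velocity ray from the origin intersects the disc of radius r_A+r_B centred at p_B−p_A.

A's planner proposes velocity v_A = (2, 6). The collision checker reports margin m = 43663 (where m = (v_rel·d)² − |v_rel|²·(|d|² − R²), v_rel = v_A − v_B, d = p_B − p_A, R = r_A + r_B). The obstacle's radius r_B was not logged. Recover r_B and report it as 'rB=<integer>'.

m = 43663
d = (5, 20);  v_rel = (2, 13),  |v_rel|² = 173
v_rel×d = (2)·(20) − (13)·(5) = -25
since m = R²·173 − (-25)²:  R² = (625 + 43663) / 173 = 256
R = √256 = 16  ⇒  r_B = 16 − 8 = 8

rB=8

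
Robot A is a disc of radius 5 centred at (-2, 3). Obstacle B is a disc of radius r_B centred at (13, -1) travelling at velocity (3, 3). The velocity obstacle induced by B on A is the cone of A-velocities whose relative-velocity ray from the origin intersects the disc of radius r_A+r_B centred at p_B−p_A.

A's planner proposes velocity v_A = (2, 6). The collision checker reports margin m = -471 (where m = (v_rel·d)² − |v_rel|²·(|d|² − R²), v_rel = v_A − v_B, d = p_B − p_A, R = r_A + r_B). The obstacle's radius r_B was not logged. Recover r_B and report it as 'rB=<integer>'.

m = -471
d = (15, -4);  v_rel = (-1, 3),  |v_rel|² = 10
v_rel×d = (-1)·(-4) − (3)·(15) = -41
since m = R²·10 − (-41)²:  R² = (1681 + -471) / 10 = 121
R = √121 = 11  ⇒  r_B = 11 − 5 = 6

rB=6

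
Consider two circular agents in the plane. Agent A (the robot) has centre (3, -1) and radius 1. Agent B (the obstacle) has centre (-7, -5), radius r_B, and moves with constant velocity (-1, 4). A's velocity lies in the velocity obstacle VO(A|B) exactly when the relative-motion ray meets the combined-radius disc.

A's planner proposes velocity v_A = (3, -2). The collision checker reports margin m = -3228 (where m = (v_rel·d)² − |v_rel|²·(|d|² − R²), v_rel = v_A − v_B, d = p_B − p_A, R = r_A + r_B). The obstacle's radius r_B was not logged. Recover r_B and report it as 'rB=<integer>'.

m = -3228
d = (-10, -4);  v_rel = (4, -6),  |v_rel|² = 52
v_rel×d = (4)·(-4) − (-6)·(-10) = -76
since m = R²·52 − (-76)²:  R² = (5776 + -3228) / 52 = 49
R = √49 = 7  ⇒  r_B = 7 − 1 = 6

rB=6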